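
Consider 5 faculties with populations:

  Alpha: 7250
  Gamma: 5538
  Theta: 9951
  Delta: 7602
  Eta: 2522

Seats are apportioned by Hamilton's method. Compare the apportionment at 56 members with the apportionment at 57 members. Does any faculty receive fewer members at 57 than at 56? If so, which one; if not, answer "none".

none

At 56 seats: Alpha 12, Gamma 10, Theta 17, Delta 13, Eta 4.
At 57 seats: Alpha 13, Gamma 10, Theta 17, Delta 13, Eta 4.
No faculty's allocation decreased.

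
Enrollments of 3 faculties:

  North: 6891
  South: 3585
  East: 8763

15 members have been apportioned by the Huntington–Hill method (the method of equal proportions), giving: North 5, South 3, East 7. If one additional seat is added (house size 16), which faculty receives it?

Priority for the next seat is population ÷ (√(s·(s+1))).
Priorities: North 1258.119, South 1034.900, East 1171.005.
Highest priority: North.

North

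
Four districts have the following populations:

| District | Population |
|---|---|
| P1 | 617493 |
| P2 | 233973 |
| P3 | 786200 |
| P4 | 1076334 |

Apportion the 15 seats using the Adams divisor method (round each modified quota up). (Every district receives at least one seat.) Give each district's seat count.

P1 3, P2 2, P3 4, P4 6

Standard divisor 2714000/15 ≈ 180933.333; standard quotas: P1 3.413, P2 1.293, P3 4.345, P4 5.949.
Rounding up gives 4, 2, 5, 6 = 17 seats, so the divisor must be adjusted.
With modified divisor 210500: modified quotas P1 2.933, P2 1.112, P3 3.735, P4 5.113.
Rounding up: P1 3, P2 2, P3 4, P4 6 (total 15).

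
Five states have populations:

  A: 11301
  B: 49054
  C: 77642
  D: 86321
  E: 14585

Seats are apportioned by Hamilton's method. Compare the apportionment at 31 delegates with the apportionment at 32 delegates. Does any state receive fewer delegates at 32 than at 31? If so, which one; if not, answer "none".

A

At 31 seats: A 2, B 6, C 10, D 11, E 2.
At 32 seats: A 1, B 7, C 10, D 12, E 2.
A drops from 2 to 1.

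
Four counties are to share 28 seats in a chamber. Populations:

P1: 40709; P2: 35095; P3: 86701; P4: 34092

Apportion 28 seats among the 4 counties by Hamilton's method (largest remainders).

Standard divisor: 196597 ÷ 28 ≈ 7021.321.
Standard quotas: P1 5.7979, P2 4.9983, P3 12.3482, P4 4.8555.
Lower quotas: P1 5, P2 4, P3 12, P4 4 (sum 25, leaving 3 seats).
Remainders in descending order: P2 0.9983, P4 0.8555, P1 0.7979, P3 0.3482.
The surplus seats go to P2, P4, P1.

P1: 6, P2: 5, P3: 12, P4: 5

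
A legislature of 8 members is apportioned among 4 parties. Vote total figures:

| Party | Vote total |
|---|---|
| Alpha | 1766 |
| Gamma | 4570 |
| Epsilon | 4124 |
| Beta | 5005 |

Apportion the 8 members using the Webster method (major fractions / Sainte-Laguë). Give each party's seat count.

Standard divisor 15465/8 ≈ 1933.125; standard quotas: Alpha 0.914, Gamma 2.364, Epsilon 2.133, Beta 2.589.
Rounding to the nearest integer gives Alpha 1, Gamma 2, Epsilon 2, Beta 3 — total 8, matching the house size, so no adjustment is needed.

Alpha=1, Gamma=2, Epsilon=2, Beta=3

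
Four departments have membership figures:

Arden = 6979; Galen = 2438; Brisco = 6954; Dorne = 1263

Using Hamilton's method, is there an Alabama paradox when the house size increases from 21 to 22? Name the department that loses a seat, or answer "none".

Dorne

At 21 seats: Arden 8, Galen 3, Brisco 8, Dorne 2.
At 22 seats: Arden 9, Galen 3, Brisco 9, Dorne 1.
Dorne drops from 2 to 1.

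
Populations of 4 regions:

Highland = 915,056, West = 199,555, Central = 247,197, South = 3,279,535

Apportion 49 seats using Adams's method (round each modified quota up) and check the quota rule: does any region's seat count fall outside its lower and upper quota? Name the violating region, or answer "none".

Standard quotas: Highland 9.661, West 2.107, Central 2.610, South 34.623.
Adams allocation: Highland 10, West 3, Central 3, South 33.
South has quota 34.623 (lower 34, upper 35) but receives 33 — outside the quota interval.

South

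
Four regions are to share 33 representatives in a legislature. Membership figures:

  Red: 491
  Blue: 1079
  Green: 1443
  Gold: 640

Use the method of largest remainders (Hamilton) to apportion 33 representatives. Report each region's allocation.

Standard divisor: 3653 ÷ 33 ≈ 110.697.
Standard quotas: Red 4.436, Blue 9.747, Green 13.036, Gold 5.782.
Lower quotas: Red 4, Blue 9, Green 13, Gold 5 (sum 31, leaving 2 seats).
Remainders in descending order: Gold 0.782, Blue 0.747, Red 0.436, Green 0.036.
The surplus seats go to Gold, Blue.

Red 4, Blue 10, Green 13, Gold 6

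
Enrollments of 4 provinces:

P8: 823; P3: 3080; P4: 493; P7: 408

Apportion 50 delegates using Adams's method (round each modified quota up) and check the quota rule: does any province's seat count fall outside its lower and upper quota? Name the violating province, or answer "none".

P3

Standard quotas: P8 8.566, P3 32.057, P4 5.131, P7 4.246.
Adams allocation: P8 9, P3 31, P4 5, P7 5.
P3 has quota 32.057 (lower 32, upper 33) but receives 31 — outside the quota interval.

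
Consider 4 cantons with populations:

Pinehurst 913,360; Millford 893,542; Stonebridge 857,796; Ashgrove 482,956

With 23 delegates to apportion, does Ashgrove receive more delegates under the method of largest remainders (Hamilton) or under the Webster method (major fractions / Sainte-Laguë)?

Hamilton: Pinehurst 7, Millford 7, Stonebridge 6, Ashgrove 3.
Webster: Pinehurst 7, Millford 6, Stonebridge 6, Ashgrove 4.
Ashgrove gets 3 under Hamilton and 4 under Webster.

Webster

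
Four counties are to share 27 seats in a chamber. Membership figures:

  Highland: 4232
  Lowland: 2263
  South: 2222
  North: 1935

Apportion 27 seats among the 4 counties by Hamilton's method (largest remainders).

Highland 11, Lowland 6, South 5, North 5

Total 10652; standard divisor 10652/27 ≈ 394.519.
Standard quotas: Highland 10.727, Lowland 5.736, South 5.632, North 4.905.
Lower quotas: Highland 10, Lowland 5, South 5, North 4 (sum 24, leaving 3 seats).
Remainders in descending order: North 0.905, Lowland 0.736, Highland 0.727, South 0.632.
The surplus seats go to North, Lowland, Highland.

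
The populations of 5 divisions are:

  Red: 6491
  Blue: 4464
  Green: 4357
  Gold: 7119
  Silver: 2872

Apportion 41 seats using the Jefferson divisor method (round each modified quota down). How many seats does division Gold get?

12

Standard divisor 25303/41 ≈ 617.146; standard quotas: Red 10.518, Blue 7.233, Green 7.060, Gold 11.535, Silver 4.654.
Rounding down gives 10, 7, 7, 11, 4 = 39 seats, so the divisor must be adjusted.
With modified divisor 580: modified quotas Red 11.191, Blue 7.697, Green 7.512, Gold 12.274, Silver 4.952.
Rounding down: Red 11, Blue 7, Green 7, Gold 12, Silver 4 (total 41).
Gold receives 12.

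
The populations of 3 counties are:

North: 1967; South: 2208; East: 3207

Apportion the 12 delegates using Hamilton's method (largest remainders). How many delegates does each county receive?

The standard divisor is 7382/12 ≈ 615.167.
Standard quotas: North 3.198, South 3.589, East 5.213.
Lower quotas: North 3, South 3, East 5 (sum 11, leaving 1 seat).
Remainders in descending order: South 0.589, East 0.213, North 0.198.
Largest remainder: South receives the extra seat.

North: 3, South: 4, East: 5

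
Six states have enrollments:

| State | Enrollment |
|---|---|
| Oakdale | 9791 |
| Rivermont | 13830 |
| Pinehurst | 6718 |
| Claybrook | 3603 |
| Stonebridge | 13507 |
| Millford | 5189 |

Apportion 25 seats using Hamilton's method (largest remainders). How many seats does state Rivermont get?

Standard divisor: 52638 ÷ 25 ≈ 2105.52.
Standard quotas: Oakdale 4.6502, Rivermont 6.5684, Pinehurst 3.1907, Claybrook 1.7112, Stonebridge 6.4150, Millford 2.4645.
Lower quotas: Oakdale 4, Rivermont 6, Pinehurst 3, Claybrook 1, Stonebridge 6, Millford 2 (sum 22, leaving 3 seats).
Remainders in descending order: Claybrook 0.7112, Oakdale 0.6502, Rivermont 0.5684, Millford 0.4645, Stonebridge 0.4150, Pinehurst 0.1907.
The surplus seats go to Claybrook, Oakdale, Rivermont.
Rivermont receives 7.

7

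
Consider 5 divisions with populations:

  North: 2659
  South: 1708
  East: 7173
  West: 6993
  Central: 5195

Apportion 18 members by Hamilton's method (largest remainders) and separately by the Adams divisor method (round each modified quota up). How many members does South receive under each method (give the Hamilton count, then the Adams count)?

1 and 2

Hamilton: North 2, South 1, East 6, West 5, Central 4.
Adams: North 2, South 2, East 5, West 5, Central 4.
South gets 1 under Hamilton and 2 under Adams.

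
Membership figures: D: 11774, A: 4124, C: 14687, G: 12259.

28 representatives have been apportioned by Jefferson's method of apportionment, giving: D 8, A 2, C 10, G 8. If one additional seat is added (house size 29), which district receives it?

Priority for the next seat is population ÷ (current seats + 1).
Priorities: D 1308.222, A 1374.667, C 1335.182, G 1362.111.
Highest priority: A.

A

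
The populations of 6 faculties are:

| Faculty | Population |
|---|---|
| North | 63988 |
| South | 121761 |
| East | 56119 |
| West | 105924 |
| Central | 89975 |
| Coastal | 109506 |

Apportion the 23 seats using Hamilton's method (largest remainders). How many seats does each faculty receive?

The standard divisor is 547273/23 ≈ 23794.478.
Standard quotas: North 2.6892, South 5.1172, East 2.3585, West 4.4516, Central 3.7813, Coastal 4.6022.
Lower quotas: North 2, South 5, East 2, West 4, Central 3, Coastal 4 (sum 20, leaving 3 seats).
Remainders in descending order: Central 0.7813, North 0.6892, Coastal 0.6022, West 0.4516, East 0.3585, South 0.1172.
The surplus seats go to Central, North, Coastal.

North=3, South=5, East=2, West=4, Central=4, Coastal=5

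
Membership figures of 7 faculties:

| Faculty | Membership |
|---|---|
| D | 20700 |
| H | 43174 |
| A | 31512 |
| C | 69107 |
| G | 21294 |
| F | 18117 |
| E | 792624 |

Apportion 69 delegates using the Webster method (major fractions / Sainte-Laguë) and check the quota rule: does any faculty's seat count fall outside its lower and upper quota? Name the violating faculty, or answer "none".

E

Standard quotas: D 1.433, H 2.989, A 2.182, C 4.785, G 1.474, F 1.254, E 54.882.
Webster allocation: D 1, H 3, A 2, C 5, G 1, F 1, E 56.
E has quota 54.882 (lower 54, upper 55) but receives 56 — outside the quota interval.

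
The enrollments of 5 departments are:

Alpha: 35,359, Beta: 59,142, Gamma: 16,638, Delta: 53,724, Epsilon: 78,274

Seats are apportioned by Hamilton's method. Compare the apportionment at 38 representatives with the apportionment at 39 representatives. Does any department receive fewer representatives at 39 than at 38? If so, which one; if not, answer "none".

At 38 seats: Alpha 6, Beta 9, Gamma 3, Delta 8, Epsilon 12.
At 39 seats: Alpha 6, Beta 9, Gamma 3, Delta 9, Epsilon 12.
No department's allocation decreased.

none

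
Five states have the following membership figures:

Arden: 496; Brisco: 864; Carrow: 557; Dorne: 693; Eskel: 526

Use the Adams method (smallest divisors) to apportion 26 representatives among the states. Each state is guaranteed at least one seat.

Arden: 4; Brisco: 7; Carrow: 5; Dorne: 6; Eskel: 4

Standard divisor 3136/26 ≈ 120.615; standard quotas: Arden 4.112, Brisco 7.163, Carrow 4.618, Dorne 5.746, Eskel 4.361.
Rounding up gives 5, 8, 5, 6, 5 = 29 seats, so the divisor must be adjusted.
With modified divisor 135: modified quotas Arden 3.674, Brisco 6.400, Carrow 4.126, Dorne 5.133, Eskel 3.896.
Rounding up: Arden 4, Brisco 7, Carrow 5, Dorne 6, Eskel 4 (total 26).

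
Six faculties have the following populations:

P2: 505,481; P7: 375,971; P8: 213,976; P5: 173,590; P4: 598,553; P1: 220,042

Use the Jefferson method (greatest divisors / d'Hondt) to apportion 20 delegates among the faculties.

Standard divisor 2087613/20 ≈ 104380.65; standard quotas: P2 4.843, P7 3.602, P8 2.050, P5 1.663, P4 5.734, P1 2.108.
Rounding down gives 4, 3, 2, 1, 5, 2 = 17 seats, so the divisor must be adjusted.
With modified divisor 90400: modified quotas P2 5.592, P7 4.159, P8 2.367, P5 1.920, P4 6.621, P1 2.434.
Rounding down: P2 5, P7 4, P8 2, P5 1, P4 6, P1 2 (total 20).

P2: 5, P7: 4, P8: 2, P5: 1, P4: 6, P1: 2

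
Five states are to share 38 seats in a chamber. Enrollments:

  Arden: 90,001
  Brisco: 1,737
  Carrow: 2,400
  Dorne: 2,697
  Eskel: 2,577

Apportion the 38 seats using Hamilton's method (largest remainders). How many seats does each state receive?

Total 99412; standard divisor 99412/38 ≈ 2616.105.
Standard quotas: Arden 34.4027, Brisco 0.6640, Carrow 0.9174, Dorne 1.0309, Eskel 0.9851.
Lower quotas: Arden 34, Brisco 0, Carrow 0, Dorne 1, Eskel 0 (sum 35, leaving 3 seats).
Remainders in descending order: Eskel 0.9851, Carrow 0.9174, Brisco 0.6640, Arden 0.4027, Dorne 0.0309.
Largest remainders: Eskel, Carrow, Brisco receive the extra seats.

Arden 34, Brisco 1, Carrow 1, Dorne 1, Eskel 1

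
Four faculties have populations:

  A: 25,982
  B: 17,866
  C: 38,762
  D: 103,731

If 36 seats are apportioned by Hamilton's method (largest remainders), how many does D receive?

20

Standard divisor: 186341 ÷ 36 ≈ 5176.139.
Standard quotas: A 5.0196, B 3.4516, C 7.4886, D 20.0402.
Lower quotas: A 5, B 3, C 7, D 20 (sum 35, leaving 1 seat).
Remainders in descending order: C 0.4886, B 0.4516, D 0.0402, A 0.0196.
The surplus seat goes to C.
D receives 20.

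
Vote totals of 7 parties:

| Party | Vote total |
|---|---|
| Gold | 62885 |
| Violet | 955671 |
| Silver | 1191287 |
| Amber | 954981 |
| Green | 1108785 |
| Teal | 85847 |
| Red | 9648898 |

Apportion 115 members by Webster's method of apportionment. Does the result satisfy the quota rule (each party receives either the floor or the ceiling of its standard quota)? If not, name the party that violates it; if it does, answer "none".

Red

Standard quotas: Gold 0.516, Violet 7.845, Silver 9.780, Amber 7.840, Green 9.102, Teal 0.705, Red 79.212.
Webster allocation: Gold 1, Violet 8, Silver 10, Amber 8, Green 9, Teal 1, Red 78.
Red has quota 79.212 (lower 79, upper 80) but receives 78 — outside the quota interval.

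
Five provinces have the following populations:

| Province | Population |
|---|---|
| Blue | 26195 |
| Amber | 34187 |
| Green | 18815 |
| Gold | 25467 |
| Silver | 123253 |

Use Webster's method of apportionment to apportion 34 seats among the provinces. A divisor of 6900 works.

Blue: 4, Amber: 5, Green: 3, Gold: 4, Silver: 18

With modified divisor 6900: modified quotas Blue 3.796, Amber 4.955, Green 2.727, Gold 3.691, Silver 17.863.
Rounding to the nearest integer: Blue 4, Amber 5, Green 3, Gold 4, Silver 18 (total 34).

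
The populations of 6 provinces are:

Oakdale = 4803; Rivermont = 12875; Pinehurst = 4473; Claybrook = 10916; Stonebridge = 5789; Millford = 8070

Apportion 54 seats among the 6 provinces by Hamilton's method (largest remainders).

The standard divisor is 46926/54 = 869.
Standard quotas: Oakdale 5.5270, Rivermont 14.8159, Pinehurst 5.1473, Claybrook 12.5616, Stonebridge 6.6617, Millford 9.2865.
Lower quotas: Oakdale 5, Rivermont 14, Pinehurst 5, Claybrook 12, Stonebridge 6, Millford 9 (sum 51, leaving 3 seats).
Remainders in descending order: Rivermont 0.8159, Stonebridge 0.6617, Claybrook 0.5616, Oakdale 0.5270, Millford 0.2865, Pinehurst 0.1473.
Largest remainders: Rivermont, Stonebridge, Claybrook receive the extra seats.

Oakdale: 5, Rivermont: 15, Pinehurst: 5, Claybrook: 13, Stonebridge: 7, Millford: 9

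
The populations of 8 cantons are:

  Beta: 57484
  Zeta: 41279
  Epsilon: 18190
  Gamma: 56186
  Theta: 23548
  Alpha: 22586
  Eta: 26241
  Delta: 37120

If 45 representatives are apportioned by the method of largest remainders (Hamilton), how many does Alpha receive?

Total 282634; standard divisor 282634/45 ≈ 6280.756.
Standard quotas: Beta 9.1524, Zeta 6.5723, Epsilon 2.8961, Gamma 8.9457, Theta 3.7492, Alpha 3.5961, Eta 4.1780, Delta 5.9101.
Lower quotas: Beta 9, Zeta 6, Epsilon 2, Gamma 8, Theta 3, Alpha 3, Eta 4, Delta 5 (sum 40, leaving 5 seats).
Remainders in descending order: Gamma 0.9457, Delta 0.9101, Epsilon 0.8961, Theta 0.7492, Alpha 0.5961, Zeta 0.5723, Eta 0.1780, Beta 0.1524.
Largest remainders: Gamma, Delta, Epsilon, Theta, Alpha receive the extra seats.
Alpha receives 4.

4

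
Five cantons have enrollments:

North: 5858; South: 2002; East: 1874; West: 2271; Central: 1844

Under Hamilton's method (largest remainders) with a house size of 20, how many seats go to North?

Standard divisor: 13849 ÷ 20 ≈ 692.45.
Standard quotas: North 8.4598, South 2.8912, East 2.7063, West 3.2797, Central 2.6630.
Lower quotas: North 8, South 2, East 2, West 3, Central 2 (sum 17, leaving 3 seats).
Remainders in descending order: South 0.8912, East 0.7063, Central 0.6630, North 0.4598, West 0.2797.
Largest remainders: South, East, Central receive the extra seats.
North receives 8.

8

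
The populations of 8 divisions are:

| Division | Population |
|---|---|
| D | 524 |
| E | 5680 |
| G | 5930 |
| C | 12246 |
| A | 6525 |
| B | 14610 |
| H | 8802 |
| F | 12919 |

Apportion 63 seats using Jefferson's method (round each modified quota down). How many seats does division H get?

8

Standard divisor 67236/63 ≈ 1067.238; standard quotas: D 0.491, E 5.322, G 5.556, C 11.474, A 6.114, B 13.690, H 8.247, F 12.105.
Rounding down gives 0, 5, 5, 11, 6, 13, 8, 12 = 60 seats, so the divisor must be adjusted.
With modified divisor 992.14: modified quotas D 0.528, E 5.725, G 5.977, C 12.343, A 6.577, B 14.726, H 8.872, F 13.021.
Rounding down: D 0, E 5, G 5, C 12, A 6, B 14, H 8, F 13 (total 63).
H receives 8.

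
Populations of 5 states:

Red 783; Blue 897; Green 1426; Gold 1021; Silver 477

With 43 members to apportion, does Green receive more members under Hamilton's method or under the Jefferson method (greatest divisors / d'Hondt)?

Jefferson

Hamilton: Red 7, Blue 8, Green 13, Gold 10, Silver 5.
Jefferson: Red 7, Blue 8, Green 14, Gold 10, Silver 4.
Green gets 13 under Hamilton and 14 under Jefferson.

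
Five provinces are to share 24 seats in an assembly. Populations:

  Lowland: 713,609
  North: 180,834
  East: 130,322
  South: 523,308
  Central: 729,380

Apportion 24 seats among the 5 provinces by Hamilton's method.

The standard divisor is 2277453/24 ≈ 94893.875.
Standard quotas: Lowland 7.5201, North 1.9056, East 1.3733, South 5.5147, Central 7.6863.
Lower quotas: Lowland 7, North 1, East 1, South 5, Central 7 (sum 21, leaving 3 seats).
Remainders in descending order: North 0.9056, Central 0.6863, Lowland 0.5201, South 0.5147, East 0.3733.
Largest remainders: North, Central, Lowland receive the extra seats.

Lowland: 8, North: 2, East: 1, South: 5, Central: 8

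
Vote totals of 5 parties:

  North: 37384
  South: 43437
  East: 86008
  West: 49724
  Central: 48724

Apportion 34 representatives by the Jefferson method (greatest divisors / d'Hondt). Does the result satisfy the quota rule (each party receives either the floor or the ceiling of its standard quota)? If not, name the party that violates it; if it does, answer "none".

none

Standard quotas: North 4.791, South 5.567, East 11.023, West 6.373, Central 6.245.
Jefferson allocation: North 5, South 6, East 11, West 6, Central 6.
Every allocation lies between the lower and upper quota.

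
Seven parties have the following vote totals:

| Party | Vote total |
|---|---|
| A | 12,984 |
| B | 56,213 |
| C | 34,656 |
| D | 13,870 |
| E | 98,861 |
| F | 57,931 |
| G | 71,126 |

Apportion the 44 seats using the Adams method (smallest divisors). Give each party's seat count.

A: 2, B: 7, C: 5, D: 2, E: 12, F: 7, G: 9

Standard divisor 345641/44 ≈ 7855.477; standard quotas: A 1.653, B 7.156, C 4.412, D 1.766, E 12.585, F 7.375, G 9.054.
Rounding up gives 2, 8, 5, 2, 13, 8, 10 = 48 seats, so the divisor must be adjusted.
With modified divisor 8500: modified quotas A 1.528, B 6.613, C 4.077, D 1.632, E 11.631, F 6.815, G 8.368.
Rounding up: A 2, B 7, C 5, D 2, E 12, F 7, G 9 (total 44).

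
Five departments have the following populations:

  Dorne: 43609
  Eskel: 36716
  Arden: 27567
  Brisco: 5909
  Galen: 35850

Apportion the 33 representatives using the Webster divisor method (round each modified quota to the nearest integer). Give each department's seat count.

Dorne 10, Eskel 8, Arden 6, Brisco 1, Galen 8

Standard divisor 149651/33 ≈ 4534.879; standard quotas: Dorne 9.616, Eskel 8.096, Arden 6.079, Brisco 1.303, Galen 7.905.
Rounding to the nearest integer gives Dorne 10, Eskel 8, Arden 6, Brisco 1, Galen 8 — total 33, matching the house size, so no adjustment is needed.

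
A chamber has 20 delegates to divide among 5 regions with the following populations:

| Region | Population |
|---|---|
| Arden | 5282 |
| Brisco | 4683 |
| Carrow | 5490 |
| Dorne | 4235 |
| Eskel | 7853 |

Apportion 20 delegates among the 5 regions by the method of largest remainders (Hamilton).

The standard divisor is 27543/20 ≈ 1377.15.
Standard quotas: Arden 3.8355, Brisco 3.4005, Carrow 3.9865, Dorne 3.0752, Eskel 5.7024.
Lower quotas: Arden 3, Brisco 3, Carrow 3, Dorne 3, Eskel 5 (sum 17, leaving 3 seats).
Remainders in descending order: Carrow 0.9865, Arden 0.8355, Eskel 0.7024, Brisco 0.4005, Dorne 0.0752.
The surplus seats go to Carrow, Arden, Eskel.

Arden 4, Brisco 3, Carrow 4, Dorne 3, Eskel 6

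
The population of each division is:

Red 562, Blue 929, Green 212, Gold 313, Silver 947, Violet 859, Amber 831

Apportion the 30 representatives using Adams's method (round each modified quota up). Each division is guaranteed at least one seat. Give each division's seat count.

Standard divisor 4653/30 ≈ 155.1; standard quotas: Red 3.623, Blue 5.990, Green 1.367, Gold 2.018, Silver 6.106, Violet 5.538, Amber 5.358.
Rounding up gives 4, 6, 2, 3, 7, 6, 6 = 34 seats, so the divisor must be adjusted.
With modified divisor 180: modified quotas Red 3.122, Blue 5.161, Green 1.178, Gold 1.739, Silver 5.261, Violet 4.772, Amber 4.617.
Rounding up: Red 4, Blue 6, Green 2, Gold 2, Silver 6, Violet 5, Amber 5 (total 30).

Red 4, Blue 6, Green 2, Gold 2, Silver 6, Violet 5, Amber 5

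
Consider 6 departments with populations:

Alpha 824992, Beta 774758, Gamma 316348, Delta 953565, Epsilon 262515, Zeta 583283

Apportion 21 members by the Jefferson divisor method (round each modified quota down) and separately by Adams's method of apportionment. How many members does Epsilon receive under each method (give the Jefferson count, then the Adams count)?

Jefferson: Alpha 5, Beta 4, Gamma 2, Delta 6, Epsilon 1, Zeta 3.
Adams: Alpha 5, Beta 4, Gamma 2, Delta 5, Epsilon 2, Zeta 3.
Epsilon gets 1 under Jefferson and 2 under Adams.

1 and 2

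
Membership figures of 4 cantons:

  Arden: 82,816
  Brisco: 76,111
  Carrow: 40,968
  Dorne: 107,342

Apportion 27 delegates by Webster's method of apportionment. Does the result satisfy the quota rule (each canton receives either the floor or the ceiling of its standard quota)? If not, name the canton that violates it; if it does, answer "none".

none

Standard quotas: Arden 7.278, Brisco 6.689, Carrow 3.600, Dorne 9.433.
Webster allocation: Arden 7, Brisco 7, Carrow 4, Dorne 9.
Every allocation lies between the lower and upper quota.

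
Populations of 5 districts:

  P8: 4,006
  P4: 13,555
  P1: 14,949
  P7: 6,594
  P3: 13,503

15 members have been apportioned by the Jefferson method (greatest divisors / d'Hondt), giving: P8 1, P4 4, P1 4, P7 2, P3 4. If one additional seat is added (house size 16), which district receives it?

Priority for the next seat is population ÷ (current seats + 1).
Priorities: P8 2003.000, P4 2711.000, P1 2989.800, P7 2198.000, P3 2700.600.
Highest priority: P1.

P1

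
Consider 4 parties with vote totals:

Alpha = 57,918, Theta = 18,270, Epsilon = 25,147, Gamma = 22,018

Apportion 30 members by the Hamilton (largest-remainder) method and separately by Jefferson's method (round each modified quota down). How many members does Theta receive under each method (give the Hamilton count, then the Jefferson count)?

5 and 4

Hamilton: Alpha 14, Theta 5, Epsilon 6, Gamma 5.
Jefferson: Alpha 15, Theta 4, Epsilon 6, Gamma 5.
Theta gets 5 under Hamilton and 4 under Jefferson.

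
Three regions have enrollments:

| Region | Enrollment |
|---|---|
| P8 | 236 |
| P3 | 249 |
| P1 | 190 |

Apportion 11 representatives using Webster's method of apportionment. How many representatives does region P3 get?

4

Standard divisor 675/11 ≈ 61.364; standard quotas: P8 3.846, P3 4.058, P1 3.096.
Rounding to the nearest integer gives P8 4, P3 4, P1 3 — total 11, matching the house size, so no adjustment is needed.
P3 receives 4.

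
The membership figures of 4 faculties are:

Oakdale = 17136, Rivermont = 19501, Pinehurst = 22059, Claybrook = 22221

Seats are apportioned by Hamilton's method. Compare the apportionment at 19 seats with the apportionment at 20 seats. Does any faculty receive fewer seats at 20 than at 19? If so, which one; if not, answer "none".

none

At 19 seats: Oakdale 4, Rivermont 5, Pinehurst 5, Claybrook 5.
At 20 seats: Oakdale 4, Rivermont 5, Pinehurst 5, Claybrook 6.
No faculty's allocation decreased.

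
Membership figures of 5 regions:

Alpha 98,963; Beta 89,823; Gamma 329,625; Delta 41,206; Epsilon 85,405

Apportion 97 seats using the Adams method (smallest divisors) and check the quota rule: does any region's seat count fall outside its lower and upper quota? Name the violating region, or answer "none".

Gamma

Standard quotas: Alpha 14.882, Beta 13.508, Gamma 49.570, Delta 6.197, Epsilon 12.843.
Adams allocation: Alpha 15, Beta 14, Gamma 48, Delta 7, Epsilon 13.
Gamma has quota 49.570 (lower 49, upper 50) but receives 48 — outside the quota interval.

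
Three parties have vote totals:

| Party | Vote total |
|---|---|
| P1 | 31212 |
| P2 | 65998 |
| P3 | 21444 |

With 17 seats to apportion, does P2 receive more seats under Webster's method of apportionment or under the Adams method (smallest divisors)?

Webster

Webster: P1 4, P2 10, P3 3.
Adams: P1 5, P2 9, P3 3.
P2 gets 10 under Webster and 9 under Adams.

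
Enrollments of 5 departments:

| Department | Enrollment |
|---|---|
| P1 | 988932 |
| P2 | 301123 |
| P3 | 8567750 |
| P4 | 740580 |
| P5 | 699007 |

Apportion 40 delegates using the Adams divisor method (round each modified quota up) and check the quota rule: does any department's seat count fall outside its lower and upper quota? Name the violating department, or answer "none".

P3

Standard quotas: P1 3.501, P2 1.066, P3 30.335, P4 2.622, P5 2.475.
Adams allocation: P1 4, P2 1, P3 29, P4 3, P5 3.
P3 has quota 30.335 (lower 30, upper 31) but receives 29 — outside the quota interval.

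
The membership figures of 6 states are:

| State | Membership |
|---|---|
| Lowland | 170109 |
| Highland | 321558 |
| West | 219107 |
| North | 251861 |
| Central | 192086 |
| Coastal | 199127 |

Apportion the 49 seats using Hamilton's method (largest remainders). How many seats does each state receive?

Standard divisor: 1353848 ÷ 49 ≈ 27629.551.
Standard quotas: Lowland 6.1568, Highland 11.6382, West 7.9302, North 9.1156, Central 6.9522, Coastal 7.2070.
Lower quotas: Lowland 6, Highland 11, West 7, North 9, Central 6, Coastal 7 (sum 46, leaving 3 seats).
Remainders in descending order: Central 0.9522, West 0.9302, Highland 0.6382, Coastal 0.2070, Lowland 0.1568, North 0.1156.
Largest remainders: Central, West, Highland receive the extra seats.

Lowland: 6, Highland: 12, West: 8, North: 9, Central: 7, Coastal: 7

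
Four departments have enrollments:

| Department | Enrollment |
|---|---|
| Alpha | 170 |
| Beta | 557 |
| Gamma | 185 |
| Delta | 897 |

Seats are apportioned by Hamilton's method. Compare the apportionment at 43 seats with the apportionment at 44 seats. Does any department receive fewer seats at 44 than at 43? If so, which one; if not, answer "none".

At 43 seats: Alpha 4, Beta 13, Gamma 5, Delta 21.
At 44 seats: Alpha 4, Beta 14, Gamma 4, Delta 22.
Gamma drops from 5 to 4.

Gamma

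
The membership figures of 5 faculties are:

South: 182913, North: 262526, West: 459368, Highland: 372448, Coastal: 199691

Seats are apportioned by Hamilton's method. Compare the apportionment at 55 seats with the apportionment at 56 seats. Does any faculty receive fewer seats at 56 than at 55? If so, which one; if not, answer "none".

At 55 seats: South 7, North 10, West 17, Highland 14, Coastal 7.
At 56 seats: South 7, North 10, West 17, Highland 14, Coastal 8.
No faculty's allocation decreased.

none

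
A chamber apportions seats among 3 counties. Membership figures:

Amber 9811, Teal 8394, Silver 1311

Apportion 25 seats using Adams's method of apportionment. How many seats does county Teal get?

11

Standard divisor 19516/25 ≈ 780.64; standard quotas: Amber 12.568, Teal 10.753, Silver 1.679.
Rounding up gives 13, 11, 2 = 26 seats, so the divisor must be adjusted.
With modified divisor 830: modified quotas Amber 11.820, Teal 10.113, Silver 1.580.
Rounding up: Amber 12, Teal 11, Silver 2 (total 25).
Teal receives 11.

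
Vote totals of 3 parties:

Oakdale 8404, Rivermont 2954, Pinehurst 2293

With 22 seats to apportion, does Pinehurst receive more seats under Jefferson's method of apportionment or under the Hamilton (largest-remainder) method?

Hamilton

Jefferson: Oakdale 14, Rivermont 5, Pinehurst 3.
Hamilton: Oakdale 13, Rivermont 5, Pinehurst 4.
Pinehurst gets 3 under Jefferson and 4 under Hamilton.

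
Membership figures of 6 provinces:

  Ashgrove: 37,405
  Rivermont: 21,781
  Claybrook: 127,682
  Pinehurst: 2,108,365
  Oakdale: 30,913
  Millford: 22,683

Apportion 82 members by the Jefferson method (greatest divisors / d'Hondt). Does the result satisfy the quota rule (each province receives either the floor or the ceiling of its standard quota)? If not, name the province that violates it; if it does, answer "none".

Pinehurst

Standard quotas: Ashgrove 1.306, Rivermont 0.760, Claybrook 4.458, Pinehurst 73.605, Oakdale 1.079, Millford 0.792.
Jefferson allocation: Ashgrove 1, Rivermont 0, Claybrook 4, Pinehurst 76, Oakdale 1, Millford 0.
Pinehurst has quota 73.605 (lower 73, upper 74) but receives 76 — outside the quota interval.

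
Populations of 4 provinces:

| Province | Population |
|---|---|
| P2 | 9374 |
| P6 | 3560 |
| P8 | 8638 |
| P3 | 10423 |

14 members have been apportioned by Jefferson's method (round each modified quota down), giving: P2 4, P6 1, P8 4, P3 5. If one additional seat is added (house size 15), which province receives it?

P2

Priority for the next seat is population ÷ (current seats + 1).
Priorities: P2 1874.800, P6 1780.000, P8 1727.600, P3 1737.167.
Highest priority: P2.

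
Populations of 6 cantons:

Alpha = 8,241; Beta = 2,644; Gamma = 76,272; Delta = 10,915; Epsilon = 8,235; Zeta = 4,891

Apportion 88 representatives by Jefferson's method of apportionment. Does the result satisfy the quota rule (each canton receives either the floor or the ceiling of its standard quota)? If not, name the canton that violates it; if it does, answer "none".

Gamma

Standard quotas: Alpha 6.522, Beta 2.092, Gamma 60.360, Delta 8.638, Epsilon 6.517, Zeta 3.871.
Jefferson allocation: Alpha 6, Beta 2, Gamma 62, Delta 8, Epsilon 6, Zeta 4.
Gamma has quota 60.360 (lower 60, upper 61) but receives 62 — outside the quota interval.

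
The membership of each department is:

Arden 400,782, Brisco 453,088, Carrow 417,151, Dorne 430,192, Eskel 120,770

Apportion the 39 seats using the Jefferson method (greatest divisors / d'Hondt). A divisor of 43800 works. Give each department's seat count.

With modified divisor 43800: modified quotas Arden 9.150, Brisco 10.344, Carrow 9.524, Dorne 9.822, Eskel 2.757.
Rounding down: Arden 9, Brisco 10, Carrow 9, Dorne 9, Eskel 2 (total 39).

Arden 9; Brisco 10; Carrow 9; Dorne 9; Eskel 2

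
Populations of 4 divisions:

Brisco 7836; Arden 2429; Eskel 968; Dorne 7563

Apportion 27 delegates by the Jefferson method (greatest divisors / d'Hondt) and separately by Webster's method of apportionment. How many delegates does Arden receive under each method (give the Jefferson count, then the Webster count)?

Jefferson: Brisco 12, Arden 3, Eskel 1, Dorne 11.
Webster: Brisco 11, Arden 4, Eskel 1, Dorne 11.
Arden gets 3 under Jefferson and 4 under Webster.

3 and 4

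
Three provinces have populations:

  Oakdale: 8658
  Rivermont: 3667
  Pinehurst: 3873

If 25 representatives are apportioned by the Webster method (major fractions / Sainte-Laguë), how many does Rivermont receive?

6

Standard divisor 16198/25 ≈ 647.92; standard quotas: Oakdale 13.363, Rivermont 5.660, Pinehurst 5.978.
Rounding to the nearest integer gives Oakdale 13, Rivermont 6, Pinehurst 6 — total 25, matching the house size, so no adjustment is needed.
Rivermont receives 6.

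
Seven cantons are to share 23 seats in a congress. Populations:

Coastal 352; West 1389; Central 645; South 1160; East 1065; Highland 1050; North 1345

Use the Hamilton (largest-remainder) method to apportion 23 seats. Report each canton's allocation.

Coastal=1, West=5, Central=2, South=4, East=4, Highland=3, North=4

Total 7006; standard divisor 7006/23 ≈ 304.609.
Standard quotas: Coastal 1.156, West 4.560, Central 2.117, South 3.808, East 3.496, Highland 3.447, North 4.416.
Lower quotas: Coastal 1, West 4, Central 2, South 3, East 3, Highland 3, North 4 (sum 20, leaving 3 seats).
Remainders in descending order: South 0.808, West 0.560, East 0.496, Highland 0.447, North 0.416, Coastal 0.156, Central 0.117.
Largest remainders: South, West, East receive the extra seats.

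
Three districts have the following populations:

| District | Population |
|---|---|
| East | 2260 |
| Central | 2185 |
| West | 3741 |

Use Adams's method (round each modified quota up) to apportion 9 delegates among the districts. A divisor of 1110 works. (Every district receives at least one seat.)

East: 3, Central: 2, West: 4

With modified divisor 1110: modified quotas East 2.036, Central 1.968, West 3.370.
Rounding up: East 3, Central 2, West 4 (total 9).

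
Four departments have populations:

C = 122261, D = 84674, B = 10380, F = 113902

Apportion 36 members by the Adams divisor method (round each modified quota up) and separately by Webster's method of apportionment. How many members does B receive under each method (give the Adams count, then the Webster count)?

Adams: C 13, D 9, B 2, F 12.
Webster: C 13, D 9, B 1, F 13.
B gets 2 under Adams and 1 under Webster.

2 and 1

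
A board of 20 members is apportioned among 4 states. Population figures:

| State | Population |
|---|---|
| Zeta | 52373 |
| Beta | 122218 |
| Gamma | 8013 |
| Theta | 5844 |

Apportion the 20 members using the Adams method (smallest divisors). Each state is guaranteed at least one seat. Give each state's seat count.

Standard divisor 188448/20 ≈ 9422.4; standard quotas: Zeta 5.558, Beta 12.971, Gamma 0.850, Theta 0.620.
Rounding up gives 6, 13, 1, 1 = 21 seats, so the divisor must be adjusted.
With modified divisor 10300: modified quotas Zeta 5.085, Beta 11.866, Gamma 0.778, Theta 0.567.
Rounding up: Zeta 6, Beta 12, Gamma 1, Theta 1 (total 20).

Zeta=6; Beta=12; Gamma=1; Theta=1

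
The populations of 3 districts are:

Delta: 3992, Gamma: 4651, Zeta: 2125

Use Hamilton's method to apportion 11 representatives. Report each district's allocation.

Delta: 4; Gamma: 5; Zeta: 2

Standard divisor: 10768 ÷ 11 ≈ 978.909.
Standard quotas: Delta 4.078, Gamma 4.751, Zeta 2.171.
Lower quotas: Delta 4, Gamma 4, Zeta 2 (sum 10, leaving 1 seat).
Remainders in descending order: Gamma 0.751, Zeta 0.171, Delta 0.078.
Largest remainder: Gamma receives the extra seat.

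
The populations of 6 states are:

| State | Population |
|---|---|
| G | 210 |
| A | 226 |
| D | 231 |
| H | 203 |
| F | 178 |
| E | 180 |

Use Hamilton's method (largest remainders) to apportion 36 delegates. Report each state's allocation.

Total 1228; standard divisor 1228/36 ≈ 34.111.
Standard quotas: G 6.156, A 6.625, D 6.772, H 5.951, F 5.218, E 5.277.
Lower quotas: G 6, A 6, D 6, H 5, F 5, E 5 (sum 33, leaving 3 seats).
Remainders in descending order: H 0.951, D 0.772, A 0.625, E 0.277, F 0.218, G 0.156.
Largest remainders: H, D, A receive the extra seats.

G: 6, A: 7, D: 7, H: 6, F: 5, E: 5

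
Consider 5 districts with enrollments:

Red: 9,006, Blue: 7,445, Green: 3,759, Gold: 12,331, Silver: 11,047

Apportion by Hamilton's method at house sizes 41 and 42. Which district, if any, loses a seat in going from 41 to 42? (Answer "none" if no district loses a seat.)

At 41 seats: Red 8, Blue 7, Green 4, Gold 12, Silver 10.
At 42 seats: Red 9, Blue 7, Green 3, Gold 12, Silver 11.
Green drops from 4 to 3.

Green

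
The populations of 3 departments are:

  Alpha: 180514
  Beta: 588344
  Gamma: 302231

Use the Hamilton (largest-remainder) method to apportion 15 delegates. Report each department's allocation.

The standard divisor is 1071089/15 ≈ 71405.933.
Standard quotas: Alpha 2.5280, Beta 8.2394, Gamma 4.2326.
Lower quotas: Alpha 2, Beta 8, Gamma 4 (sum 14, leaving 1 seat).
Remainders in descending order: Alpha 0.5280, Beta 0.2394, Gamma 0.2326.
The surplus seat goes to Alpha.

Alpha=3; Beta=8; Gamma=4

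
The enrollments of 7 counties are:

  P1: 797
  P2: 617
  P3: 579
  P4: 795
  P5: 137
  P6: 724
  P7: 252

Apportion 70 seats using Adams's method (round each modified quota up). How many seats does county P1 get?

14

Standard divisor 3901/70 ≈ 55.729; standard quotas: P1 14.301, P2 11.072, P3 10.390, P4 14.266, P5 2.458, P6 12.992, P7 4.522.
Rounding up gives 15, 12, 11, 15, 3, 13, 5 = 74 seats, so the divisor must be adjusted.
With modified divisor 60: modified quotas P1 13.283, P2 10.283, P3 9.650, P4 13.250, P5 2.283, P6 12.067, P7 4.200.
Rounding up: P1 14, P2 11, P3 10, P4 14, P5 3, P6 13, P7 5 (total 70).
P1 receives 14.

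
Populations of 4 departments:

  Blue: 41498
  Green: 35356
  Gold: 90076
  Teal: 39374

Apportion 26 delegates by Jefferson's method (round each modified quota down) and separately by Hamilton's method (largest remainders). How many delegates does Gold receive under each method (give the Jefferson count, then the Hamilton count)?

12 and 11

Jefferson: Blue 5, Green 4, Gold 12, Teal 5.
Hamilton: Blue 5, Green 5, Gold 11, Teal 5.
Gold gets 12 under Jefferson and 11 under Hamilton.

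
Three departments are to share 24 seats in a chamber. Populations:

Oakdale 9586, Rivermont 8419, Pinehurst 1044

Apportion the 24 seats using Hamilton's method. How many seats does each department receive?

Total 19049; standard divisor 19049/24 ≈ 793.708.
Standard quotas: Oakdale 12.0775, Rivermont 10.6072, Pinehurst 1.3153.
Lower quotas: Oakdale 12, Rivermont 10, Pinehurst 1 (sum 23, leaving 1 seat).
Remainders in descending order: Rivermont 0.6072, Pinehurst 0.3153, Oakdale 0.0775.
The surplus seat goes to Rivermont.

Oakdale 12, Rivermont 11, Pinehurst 1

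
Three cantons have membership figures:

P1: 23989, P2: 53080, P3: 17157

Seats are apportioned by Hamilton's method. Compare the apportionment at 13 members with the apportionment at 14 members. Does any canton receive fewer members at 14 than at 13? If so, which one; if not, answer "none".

At 13 seats: P1 3, P2 7, P3 3.
At 14 seats: P1 4, P2 8, P3 2.
P3 drops from 3 to 2.

P3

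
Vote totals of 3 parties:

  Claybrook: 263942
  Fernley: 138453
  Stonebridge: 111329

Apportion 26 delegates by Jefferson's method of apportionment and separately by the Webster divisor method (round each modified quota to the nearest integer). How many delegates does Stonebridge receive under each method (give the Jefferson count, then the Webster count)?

Jefferson: Claybrook 14, Fernley 7, Stonebridge 5.
Webster: Claybrook 13, Fernley 7, Stonebridge 6.
Stonebridge gets 5 under Jefferson and 6 under Webster.

5 and 6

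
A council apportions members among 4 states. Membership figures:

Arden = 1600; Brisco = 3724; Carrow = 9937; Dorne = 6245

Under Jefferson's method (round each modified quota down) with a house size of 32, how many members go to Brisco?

Standard divisor 21506/32 ≈ 672.062; standard quotas: Arden 2.381, Brisco 5.541, Carrow 14.786, Dorne 9.292.
Rounding down gives 2, 5, 14, 9 = 30 seats, so the divisor must be adjusted.
With modified divisor 623: modified quotas Arden 2.568, Brisco 5.978, Carrow 15.950, Dorne 10.024.
Rounding down: Arden 2, Brisco 5, Carrow 15, Dorne 10 (total 32).
Brisco receives 5.

5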